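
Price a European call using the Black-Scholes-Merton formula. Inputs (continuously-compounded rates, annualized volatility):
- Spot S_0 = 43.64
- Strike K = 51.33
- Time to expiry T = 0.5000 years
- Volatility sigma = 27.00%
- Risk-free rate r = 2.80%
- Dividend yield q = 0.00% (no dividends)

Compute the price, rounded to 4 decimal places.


d1 = (ln(S/K) + (r - q + 0.5*sigma^2) * T) / (sigma * sqrt(T)) = -0.68131685
d2 = d1 - sigma * sqrt(T) = -0.87223568
exp(-rT) = 0.98609754; exp(-qT) = 1.00000000
C = S_0 * exp(-qT) * N(d1) - K * exp(-rT) * N(d2)
N(d1) = 0.24783551; N(d2) = 0.19153991
C = 43.6400 * 1.00000000 * 0.24783551 - 51.3300 * 0.98609754 * 0.19153991 = 1.1205

Answer: Price = 1.1205


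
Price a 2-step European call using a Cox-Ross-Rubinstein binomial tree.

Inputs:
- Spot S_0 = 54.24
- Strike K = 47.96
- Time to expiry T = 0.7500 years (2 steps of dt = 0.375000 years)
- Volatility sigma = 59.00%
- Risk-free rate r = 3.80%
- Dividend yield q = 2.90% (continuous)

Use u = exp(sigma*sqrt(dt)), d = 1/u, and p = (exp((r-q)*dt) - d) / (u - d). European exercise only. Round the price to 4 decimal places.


dt = T/N = 0.375000
u = exp(sigma*sqrt(dt)) = 1.435194; d = 1/u = 0.696770
p = (exp((r-q)*dt) - d) / (u - d) = 0.415223
Discount per step: exp(-r*dt) = 0.985851
Stock lattice S(k, i) with i counting down-moves:
  k=0: S(0,0) = 54.2400
  k=1: S(1,0) = 77.8449; S(1,1) = 37.7928
  k=2: S(2,0) = 111.7225; S(2,1) = 54.2400; S(2,2) = 26.3329
Terminal payoffs V(N, i) = max(S_T - K, 0):
  V(2,0) = 63.762500; V(2,1) = 6.280000; V(2,2) = 0.000000
Backward induction: V(k, i) = exp(-r*dt) * [p * V(k+1, i) + (1-p) * V(k+1, i+1)].
  V(1,0) = exp(-r*dt) * [p*63.762500 + (1-p)*6.280000] = 29.721506
  V(1,1) = exp(-r*dt) * [p*6.280000 + (1-p)*0.000000] = 2.570707
  V(0,0) = exp(-r*dt) * [p*29.721506 + (1-p)*2.570707] = 13.648467

Answer: Price = V(0,0) = 13.6485


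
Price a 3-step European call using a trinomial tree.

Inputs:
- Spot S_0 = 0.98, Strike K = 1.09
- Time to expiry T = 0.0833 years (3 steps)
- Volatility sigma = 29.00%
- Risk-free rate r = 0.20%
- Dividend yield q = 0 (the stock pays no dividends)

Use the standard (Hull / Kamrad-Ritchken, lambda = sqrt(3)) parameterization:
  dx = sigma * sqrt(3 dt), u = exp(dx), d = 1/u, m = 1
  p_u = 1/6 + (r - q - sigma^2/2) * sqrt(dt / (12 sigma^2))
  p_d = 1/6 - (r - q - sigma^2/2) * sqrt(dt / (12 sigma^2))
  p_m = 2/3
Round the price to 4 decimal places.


Answer: Price = V(0,0) = 0.0042

Derivation:
dt = T/N = 0.027767; dx = sigma*sqrt(3*dt) = 0.083699
u = exp(dx) = 1.087302; d = 1/u = 0.919708
p_u = 0.160023, p_m = 0.666667, p_d = 0.173310
Discount per step: exp(-r*dt) = 0.999944
Stock lattice S(k, j) with j the centered position index:
  k=0: S(0,+0) = 0.9800
  k=1: S(1,-1) = 0.9013; S(1,+0) = 0.9800; S(1,+1) = 1.0656
  k=2: S(2,-2) = 0.8289; S(2,-1) = 0.9013; S(2,+0) = 0.9800; S(2,+1) = 1.0656; S(2,+2) = 1.1586
  k=3: S(3,-3) = 0.7624; S(3,-2) = 0.8289; S(3,-1) = 0.9013; S(3,+0) = 0.9800; S(3,+1) = 1.0656; S(3,+2) = 1.1586; S(3,+3) = 1.2597
Terminal payoffs V(N, j) = max(S_T - K, 0):
  V(3,-3) = 0.000000; V(3,-2) = 0.000000; V(3,-1) = 0.000000; V(3,+0) = 0.000000; V(3,+1) = 0.000000; V(3,+2) = 0.068580; V(3,+3) = 0.169726
Backward induction: V(k, j) = exp(-r*dt) * [p_u * V(k+1, j+1) + p_m * V(k+1, j) + p_d * V(k+1, j-1)]
  V(2,-2) = exp(-r*dt) * [p_u*0.000000 + p_m*0.000000 + p_d*0.000000] = 0.000000
  V(2,-1) = exp(-r*dt) * [p_u*0.000000 + p_m*0.000000 + p_d*0.000000] = 0.000000
  V(2,+0) = exp(-r*dt) * [p_u*0.000000 + p_m*0.000000 + p_d*0.000000] = 0.000000
  V(2,+1) = exp(-r*dt) * [p_u*0.068580 + p_m*0.000000 + p_d*0.000000] = 0.010974
  V(2,+2) = exp(-r*dt) * [p_u*0.169726 + p_m*0.068580 + p_d*0.000000] = 0.072876
  V(1,-1) = exp(-r*dt) * [p_u*0.000000 + p_m*0.000000 + p_d*0.000000] = 0.000000
  V(1,+0) = exp(-r*dt) * [p_u*0.010974 + p_m*0.000000 + p_d*0.000000] = 0.001756
  V(1,+1) = exp(-r*dt) * [p_u*0.072876 + p_m*0.010974 + p_d*0.000000] = 0.018977
  V(0,+0) = exp(-r*dt) * [p_u*0.018977 + p_m*0.001756 + p_d*0.000000] = 0.004207


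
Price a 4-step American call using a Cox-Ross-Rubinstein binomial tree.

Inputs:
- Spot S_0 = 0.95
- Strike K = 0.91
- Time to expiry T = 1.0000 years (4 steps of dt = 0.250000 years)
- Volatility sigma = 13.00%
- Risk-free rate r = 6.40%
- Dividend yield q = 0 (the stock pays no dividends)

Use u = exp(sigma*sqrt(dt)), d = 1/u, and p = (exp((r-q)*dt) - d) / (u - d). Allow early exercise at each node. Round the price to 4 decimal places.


dt = T/N = 0.250000
u = exp(sigma*sqrt(dt)) = 1.067159; d = 1/u = 0.937067
p = (exp((r-q)*dt) - d) / (u - d) = 0.607735
Discount per step: exp(-r*dt) = 0.984127
Stock lattice S(k, i) with i counting down-moves:
  k=0: S(0,0) = 0.9500
  k=1: S(1,0) = 1.0138; S(1,1) = 0.8902
  k=2: S(2,0) = 1.0819; S(2,1) = 0.9500; S(2,2) = 0.8342
  k=3: S(3,0) = 1.1545; S(3,1) = 1.0138; S(3,2) = 0.8902; S(3,3) = 0.7817
  k=4: S(4,0) = 1.2321; S(4,1) = 1.0819; S(4,2) = 0.9500; S(4,3) = 0.8342; S(4,4) = 0.7325
Terminal payoffs V(N, i) = max(S_T - K, 0):
  V(4,0) = 0.322084; V(4,1) = 0.171887; V(4,2) = 0.040000; V(4,3) = 0.000000; V(4,4) = 0.000000
Backward induction: V(k, i) = exp(-r*dt) * [p * V(k+1, i) + (1-p) * V(k+1, i+1)]; then take max(V_cont, immediate exercise) for American.
  V(3,0) = exp(-r*dt) * [p*0.322084 + (1-p)*0.171887] = 0.258990; exercise = 0.244545; V(3,0) = max -> 0.258990
  V(3,1) = exp(-r*dt) * [p*0.171887 + (1-p)*0.040000] = 0.118245; exercise = 0.103801; V(3,1) = max -> 0.118245
  V(3,2) = exp(-r*dt) * [p*0.040000 + (1-p)*0.000000] = 0.023924; exercise = 0.000000; V(3,2) = max -> 0.023924
  V(3,3) = exp(-r*dt) * [p*0.000000 + (1-p)*0.000000] = 0.000000; exercise = 0.000000; V(3,3) = max -> 0.000000
  V(2,0) = exp(-r*dt) * [p*0.258990 + (1-p)*0.118245] = 0.200546; exercise = 0.171887; V(2,0) = max -> 0.200546
  V(2,1) = exp(-r*dt) * [p*0.118245 + (1-p)*0.023924] = 0.079957; exercise = 0.040000; V(2,1) = max -> 0.079957
  V(2,2) = exp(-r*dt) * [p*0.023924 + (1-p)*0.000000] = 0.014308; exercise = 0.000000; V(2,2) = max -> 0.014308
  V(1,0) = exp(-r*dt) * [p*0.200546 + (1-p)*0.079957] = 0.150811; exercise = 0.103801; V(1,0) = max -> 0.150811
  V(1,1) = exp(-r*dt) * [p*0.079957 + (1-p)*0.014308] = 0.053345; exercise = 0.000000; V(1,1) = max -> 0.053345
  V(0,0) = exp(-r*dt) * [p*0.150811 + (1-p)*0.053345] = 0.110791; exercise = 0.040000; V(0,0) = max -> 0.110791

Answer: Price = V(0,0) = 0.1108


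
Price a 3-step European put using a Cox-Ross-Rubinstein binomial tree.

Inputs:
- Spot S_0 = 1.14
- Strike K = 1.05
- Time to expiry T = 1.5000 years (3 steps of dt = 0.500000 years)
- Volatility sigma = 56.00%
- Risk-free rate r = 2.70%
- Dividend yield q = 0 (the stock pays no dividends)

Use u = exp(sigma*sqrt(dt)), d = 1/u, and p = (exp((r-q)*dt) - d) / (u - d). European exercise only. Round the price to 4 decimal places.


Answer: Price = V(0,0) = 0.2475

Derivation:
dt = T/N = 0.500000
u = exp(sigma*sqrt(dt)) = 1.485839; d = 1/u = 0.673020
p = (exp((r-q)*dt) - d) / (u - d) = 0.419000
Discount per step: exp(-r*dt) = 0.986591
Stock lattice S(k, i) with i counting down-moves:
  k=0: S(0,0) = 1.1400
  k=1: S(1,0) = 1.6939; S(1,1) = 0.7672
  k=2: S(2,0) = 2.5168; S(2,1) = 1.1400; S(2,2) = 0.5164
  k=3: S(3,0) = 3.7396; S(3,1) = 1.6939; S(3,2) = 0.7672; S(3,3) = 0.3475
Terminal payoffs V(N, i) = max(K - S_T, 0):
  V(3,0) = 0.000000; V(3,1) = 0.000000; V(3,2) = 0.282757; V(3,3) = 0.702472
Backward induction: V(k, i) = exp(-r*dt) * [p * V(k+1, i) + (1-p) * V(k+1, i+1)].
  V(2,0) = exp(-r*dt) * [p*0.000000 + (1-p)*0.000000] = 0.000000
  V(2,1) = exp(-r*dt) * [p*0.000000 + (1-p)*0.282757] = 0.162079
  V(2,2) = exp(-r*dt) * [p*0.282757 + (1-p)*0.702472] = 0.519550
  V(1,0) = exp(-r*dt) * [p*0.000000 + (1-p)*0.162079] = 0.092905
  V(1,1) = exp(-r*dt) * [p*0.162079 + (1-p)*0.519550] = 0.364811
  V(0,0) = exp(-r*dt) * [p*0.092905 + (1-p)*0.364811] = 0.247518


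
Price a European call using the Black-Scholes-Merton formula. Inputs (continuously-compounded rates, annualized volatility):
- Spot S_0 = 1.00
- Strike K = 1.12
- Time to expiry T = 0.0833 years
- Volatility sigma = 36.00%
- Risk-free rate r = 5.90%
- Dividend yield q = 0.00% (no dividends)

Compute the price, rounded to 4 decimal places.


Answer: Price = 0.0084

Derivation:
d1 = (ln(S/K) + (r - q + 0.5*sigma^2) * T) / (sigma * sqrt(T)) = -0.99147163
d2 = d1 - sigma * sqrt(T) = -1.09537390
exp(-rT) = 0.99509736; exp(-qT) = 1.00000000
C = S_0 * exp(-qT) * N(d1) - K * exp(-rT) * N(d2)
N(d1) = 0.16072767; N(d2) = 0.13667643
C = 1.0000 * 1.00000000 * 0.16072767 - 1.1200 * 0.99509736 * 0.13667643 = 0.0084


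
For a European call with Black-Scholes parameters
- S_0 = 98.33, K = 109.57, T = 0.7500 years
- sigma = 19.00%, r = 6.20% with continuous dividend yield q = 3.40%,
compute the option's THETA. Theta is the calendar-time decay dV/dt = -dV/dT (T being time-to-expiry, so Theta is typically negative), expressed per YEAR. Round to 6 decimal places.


Answer: Theta = -4.480097

Derivation:
d1 = -0.4478836989; d2 = -0.6124285256
phi(d1) = 0.3608696605; exp(-qT) = 0.9748223790; exp(-rT) = 0.9545645606
Theta = -S*exp(-qT)*phi(d1)*sigma/(2*sqrt(T)) - r*K*exp(-rT)*N(d2) + q*S*exp(-qT)*N(d1)
N(d1) = 0.3271185667; N(d2) = 0.2701271367; sqrt(T) = 0.8660254038
Term 1 = -98.3300 * 0.9748223790 * 0.3608696605 * 0.1900 / (2 * 0.8660254038) = -3.7945027726
Term 2 = -0.0620 * 109.5700 * 0.9545645606 * 0.2701271367 = -1.7516884763
Term 3 = 0.0340 * 98.3300 * 0.9748223790 * 0.3271185667 = 1.0660943497
Theta = -3.7945027726 + (-1.7516884763) + (1.0660943497) = -4.480097


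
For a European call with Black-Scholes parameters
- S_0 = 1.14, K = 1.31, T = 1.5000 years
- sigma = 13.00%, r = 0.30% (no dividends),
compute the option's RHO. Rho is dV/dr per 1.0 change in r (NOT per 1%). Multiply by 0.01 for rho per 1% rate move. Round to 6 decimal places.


Answer: Rho = 0.347513

Derivation:
d1 = -0.7651444404; d2 = -0.9243612737
phi(d1) = 0.2977022239; exp(-qT) = 1.0000000000; exp(-rT) = 0.9955101098
N(d2) = 0.1776491252
Rho = K*T*exp(-rT)*N(d2) = 1.3100 * 1.5000 * 0.9955101098 * 0.1776491252 = 0.347513


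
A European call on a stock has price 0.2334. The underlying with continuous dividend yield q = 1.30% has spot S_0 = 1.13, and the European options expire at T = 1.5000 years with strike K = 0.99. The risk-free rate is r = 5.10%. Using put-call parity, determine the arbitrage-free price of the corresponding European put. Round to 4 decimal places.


Put-call parity: C - P = S_0 * exp(-qT) - K * exp(-rT).
S_0 * exp(-qT) = 1.1300 * 0.98068890 = 1.10817845
K * exp(-rT) = 0.9900 * 0.92635291 = 0.91708939
P = C - S*exp(-qT) + K*exp(-rT)
P = 0.2334 - 1.10817845 + 0.91708939 = 0.0423

Answer: Put price = 0.0423


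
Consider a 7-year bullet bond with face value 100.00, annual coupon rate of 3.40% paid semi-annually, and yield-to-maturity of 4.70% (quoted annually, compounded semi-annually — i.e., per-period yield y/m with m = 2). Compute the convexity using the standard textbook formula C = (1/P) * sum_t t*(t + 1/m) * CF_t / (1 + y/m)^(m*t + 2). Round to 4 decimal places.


Answer: Convexity = 43.0580

Derivation:
Coupon per period c = face * coupon_rate / m = 1.700000
Periods per year m = 2; per-period yield y/m = 0.023500
Number of cashflows N = 14
Cashflows (t years, CF_t, discount factor 1/(1+y/m)^(m*t), PV):
  t = 0.5000: CF_t = 1.700000, DF = 0.977040, PV = 1.660967
  t = 1.0000: CF_t = 1.700000, DF = 0.954606, PV = 1.622831
  t = 1.5000: CF_t = 1.700000, DF = 0.932688, PV = 1.585570
  t = 2.0000: CF_t = 1.700000, DF = 0.911273, PV = 1.549164
  t = 2.5000: CF_t = 1.700000, DF = 0.890350, PV = 1.513595
  t = 3.0000: CF_t = 1.700000, DF = 0.869907, PV = 1.478842
  t = 3.5000: CF_t = 1.700000, DF = 0.849934, PV = 1.444887
  t = 4.0000: CF_t = 1.700000, DF = 0.830419, PV = 1.411712
  t = 4.5000: CF_t = 1.700000, DF = 0.811352, PV = 1.379299
  t = 5.0000: CF_t = 1.700000, DF = 0.792723, PV = 1.347629
  t = 5.5000: CF_t = 1.700000, DF = 0.774522, PV = 1.316687
  t = 6.0000: CF_t = 1.700000, DF = 0.756739, PV = 1.286455
  t = 6.5000: CF_t = 1.700000, DF = 0.739363, PV = 1.256918
  t = 7.0000: CF_t = 101.700000, DF = 0.722387, PV = 73.466795
Price P = sum_t PV_t = 92.321353
Convexity numerator sum_t t*(t + 1/m) * CF_t / (1+y/m)^(m*t + 2):
  t = 0.5000: term = 0.792785
  t = 1.0000: term = 2.323747
  t = 1.5000: term = 4.540785
  t = 2.0000: term = 7.394211
  t = 2.5000: term = 10.836655
  t = 3.0000: term = 14.822977
  t = 3.5000: term = 19.310181
  t = 4.0000: term = 24.257328
  t = 4.5000: term = 29.625461
  t = 5.0000: term = 35.377525
  t = 5.5000: term = 41.478291
  t = 6.0000: term = 47.894282
  t = 6.5000: term = 54.593711
  t = 7.0000: term = 3681.923021
Convexity = (1/P) * sum = 3975.170960 / 92.321353 = 43.057980


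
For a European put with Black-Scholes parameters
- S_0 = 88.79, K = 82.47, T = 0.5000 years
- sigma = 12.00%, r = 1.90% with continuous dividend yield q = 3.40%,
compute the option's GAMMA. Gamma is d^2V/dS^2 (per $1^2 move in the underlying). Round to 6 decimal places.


Answer: Gamma = 0.037066

Derivation:
d1 = 0.8242442073; d2 = 0.7393913935
phi(d1) = 0.2840435266; exp(-qT) = 0.9831436846; exp(-rT) = 0.9905449824
Gamma = exp(-qT) * phi(d1) / (S * sigma * sqrt(T)) = 0.9831436846 * 0.2840435266 / (88.7900 * 0.1200 * 0.7071067812) = 0.037066


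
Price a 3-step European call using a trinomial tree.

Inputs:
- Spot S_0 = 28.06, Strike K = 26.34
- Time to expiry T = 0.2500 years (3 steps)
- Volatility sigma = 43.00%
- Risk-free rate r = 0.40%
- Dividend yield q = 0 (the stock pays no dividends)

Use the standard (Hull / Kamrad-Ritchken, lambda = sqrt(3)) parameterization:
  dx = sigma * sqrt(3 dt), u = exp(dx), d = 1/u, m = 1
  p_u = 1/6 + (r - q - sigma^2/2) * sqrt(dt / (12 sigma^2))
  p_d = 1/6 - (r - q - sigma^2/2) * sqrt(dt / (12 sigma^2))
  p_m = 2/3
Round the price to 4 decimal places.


dt = T/N = 0.083333; dx = sigma*sqrt(3*dt) = 0.215000
u = exp(dx) = 1.239862; d = 1/u = 0.806541
p_u = 0.149525, p_m = 0.666667, p_d = 0.183808
Discount per step: exp(-r*dt) = 0.999667
Stock lattice S(k, j) with j the centered position index:
  k=0: S(0,+0) = 28.0600
  k=1: S(1,-1) = 22.6316; S(1,+0) = 28.0600; S(1,+1) = 34.7905
  k=2: S(2,-2) = 18.2533; S(2,-1) = 22.6316; S(2,+0) = 28.0600; S(2,+1) = 34.7905; S(2,+2) = 43.1354
  k=3: S(3,-3) = 14.7220; S(3,-2) = 18.2533; S(3,-1) = 22.6316; S(3,+0) = 28.0600; S(3,+1) = 34.7905; S(3,+2) = 43.1354; S(3,+3) = 53.4820
Terminal payoffs V(N, j) = max(S_T - K, 0):
  V(3,-3) = 0.000000; V(3,-2) = 0.000000; V(3,-1) = 0.000000; V(3,+0) = 1.720000; V(3,+1) = 8.450525; V(3,+2) = 16.795446; V(3,+3) = 27.141996
Backward induction: V(k, j) = exp(-r*dt) * [p_u * V(k+1, j+1) + p_m * V(k+1, j) + p_d * V(k+1, j-1)]
  V(2,-2) = exp(-r*dt) * [p_u*0.000000 + p_m*0.000000 + p_d*0.000000] = 0.000000
  V(2,-1) = exp(-r*dt) * [p_u*1.720000 + p_m*0.000000 + p_d*0.000000] = 0.257098
  V(2,+0) = exp(-r*dt) * [p_u*8.450525 + p_m*1.720000 + p_d*0.000000] = 2.409430
  V(2,+1) = exp(-r*dt) * [p_u*16.795446 + p_m*8.450525 + p_d*1.720000] = 8.458356
  V(2,+2) = exp(-r*dt) * [p_u*27.141996 + p_m*16.795446 + p_d*8.450525] = 16.803050
  V(1,-1) = exp(-r*dt) * [p_u*2.409430 + p_m*0.257098 + p_d*0.000000] = 0.531492
  V(1,+0) = exp(-r*dt) * [p_u*8.458356 + p_m*2.409430 + p_d*0.257098] = 2.917308
  V(1,+1) = exp(-r*dt) * [p_u*16.803050 + p_m*8.458356 + p_d*2.409430] = 8.591392
  V(0,+0) = exp(-r*dt) * [p_u*8.591392 + p_m*2.917308 + p_d*0.531492] = 3.326085

Answer: Price = V(0,0) = 3.3261


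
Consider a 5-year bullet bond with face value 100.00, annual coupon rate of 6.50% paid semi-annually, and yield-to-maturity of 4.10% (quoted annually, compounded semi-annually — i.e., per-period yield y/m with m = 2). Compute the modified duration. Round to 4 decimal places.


Coupon per period c = face * coupon_rate / m = 3.250000
Periods per year m = 2; per-period yield y/m = 0.020500
Number of cashflows N = 10
Cashflows (t years, CF_t, discount factor 1/(1+y/m)^(m*t), PV):
  t = 0.5000: CF_t = 3.250000, DF = 0.979912, PV = 3.184713
  t = 1.0000: CF_t = 3.250000, DF = 0.960227, PV = 3.120738
  t = 1.5000: CF_t = 3.250000, DF = 0.940938, PV = 3.058048
  t = 2.0000: CF_t = 3.250000, DF = 0.922036, PV = 2.996618
  t = 2.5000: CF_t = 3.250000, DF = 0.903514, PV = 2.936421
  t = 3.0000: CF_t = 3.250000, DF = 0.885364, PV = 2.877434
  t = 3.5000: CF_t = 3.250000, DF = 0.867579, PV = 2.819631
  t = 4.0000: CF_t = 3.250000, DF = 0.850151, PV = 2.762990
  t = 4.5000: CF_t = 3.250000, DF = 0.833073, PV = 2.707486
  t = 5.0000: CF_t = 103.250000, DF = 0.816338, PV = 84.286878
Price P = sum_t PV_t = 110.750958
First compute Macaulay numerator sum_t t * PV_t:
  t * PV_t at t = 0.5000: 1.592357
  t * PV_t at t = 1.0000: 3.120738
  t * PV_t at t = 1.5000: 4.587072
  t * PV_t at t = 2.0000: 5.993235
  t * PV_t at t = 2.5000: 7.341052
  t * PV_t at t = 3.0000: 8.632301
  t * PV_t at t = 3.5000: 9.868709
  t * PV_t at t = 4.0000: 11.051959
  t * PV_t at t = 4.5000: 12.183689
  t * PV_t at t = 5.0000: 421.434392
Macaulay duration D = 485.805505 / 110.750958 = 4.386468
Modified duration = D / (1 + y/m) = 4.386468 / (1 + 0.020500) = 4.298352

Answer: Modified duration = 4.2984


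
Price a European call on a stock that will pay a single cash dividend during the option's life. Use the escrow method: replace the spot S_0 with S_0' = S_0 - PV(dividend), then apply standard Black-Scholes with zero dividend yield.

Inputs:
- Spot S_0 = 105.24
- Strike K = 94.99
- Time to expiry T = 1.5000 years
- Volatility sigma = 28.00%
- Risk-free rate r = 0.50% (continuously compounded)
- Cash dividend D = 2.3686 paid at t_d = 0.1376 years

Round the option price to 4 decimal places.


PV(D) = D * exp(-r * t_d) = 2.3686 * 0.99931224 = 2.36697096
S_0' = S_0 - PV(D) = 105.2400 - 2.36697096 = 102.87302904
d1 = (ln(S_0'/K) + (r + sigma^2/2)*T) / (sigma*sqrt(T)) = 0.42581427
d2 = d1 - sigma*sqrt(T) = 0.08288571
exp(-rT) = 0.99252805
N(d1) = 0.66487841; N(d2) = 0.53302879
C = S_0' * N(d1) - K * exp(-rT) * N(d2) = 102.87302904 * 0.66487841 - 94.9900 * 0.99252805 * 0.53302879 = 18.1440

Answer: Price = 18.1440


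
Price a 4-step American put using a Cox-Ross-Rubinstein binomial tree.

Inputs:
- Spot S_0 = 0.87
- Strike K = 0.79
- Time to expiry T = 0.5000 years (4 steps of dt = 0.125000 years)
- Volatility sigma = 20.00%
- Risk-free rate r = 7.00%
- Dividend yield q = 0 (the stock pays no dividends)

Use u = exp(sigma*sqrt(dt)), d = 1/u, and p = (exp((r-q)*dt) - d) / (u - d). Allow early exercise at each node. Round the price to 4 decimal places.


dt = T/N = 0.125000
u = exp(sigma*sqrt(dt)) = 1.073271; d = 1/u = 0.931731
p = (exp((r-q)*dt) - d) / (u - d) = 0.544421
Discount per step: exp(-r*dt) = 0.991288
Stock lattice S(k, i) with i counting down-moves:
  k=0: S(0,0) = 0.8700
  k=1: S(1,0) = 0.9337; S(1,1) = 0.8106
  k=2: S(2,0) = 1.0022; S(2,1) = 0.8700; S(2,2) = 0.7553
  k=3: S(3,0) = 1.0756; S(3,1) = 0.9337; S(3,2) = 0.8106; S(3,3) = 0.7037
  k=4: S(4,0) = 1.1544; S(4,1) = 1.0022; S(4,2) = 0.8700; S(4,3) = 0.7553; S(4,4) = 0.6557
Terminal payoffs V(N, i) = max(K - S_T, 0):
  V(4,0) = 0.000000; V(4,1) = 0.000000; V(4,2) = 0.000000; V(4,3) = 0.034733; V(4,4) = 0.134335
Backward induction: V(k, i) = exp(-r*dt) * [p * V(k+1, i) + (1-p) * V(k+1, i+1)]; then take max(V_cont, immediate exercise) for American.
  V(3,0) = exp(-r*dt) * [p*0.000000 + (1-p)*0.000000] = 0.000000; exercise = 0.000000; V(3,0) = max -> 0.000000
  V(3,1) = exp(-r*dt) * [p*0.000000 + (1-p)*0.000000] = 0.000000; exercise = 0.000000; V(3,1) = max -> 0.000000
  V(3,2) = exp(-r*dt) * [p*0.000000 + (1-p)*0.034733] = 0.015686; exercise = 0.000000; V(3,2) = max -> 0.015686
  V(3,3) = exp(-r*dt) * [p*0.034733 + (1-p)*0.134335] = 0.079411; exercise = 0.086294; V(3,3) = max -> 0.086294
  V(2,0) = exp(-r*dt) * [p*0.000000 + (1-p)*0.000000] = 0.000000; exercise = 0.000000; V(2,0) = max -> 0.000000
  V(2,1) = exp(-r*dt) * [p*0.000000 + (1-p)*0.015686] = 0.007084; exercise = 0.000000; V(2,1) = max -> 0.007084
  V(2,2) = exp(-r*dt) * [p*0.015686 + (1-p)*0.086294] = 0.047436; exercise = 0.034733; V(2,2) = max -> 0.047436
  V(1,0) = exp(-r*dt) * [p*0.000000 + (1-p)*0.007084] = 0.003199; exercise = 0.000000; V(1,0) = max -> 0.003199
  V(1,1) = exp(-r*dt) * [p*0.007084 + (1-p)*0.047436] = 0.025246; exercise = 0.000000; V(1,1) = max -> 0.025246
  V(0,0) = exp(-r*dt) * [p*0.003199 + (1-p)*0.025246] = 0.013128; exercise = 0.000000; V(0,0) = max -> 0.013128

Answer: Price = V(0,0) = 0.0131


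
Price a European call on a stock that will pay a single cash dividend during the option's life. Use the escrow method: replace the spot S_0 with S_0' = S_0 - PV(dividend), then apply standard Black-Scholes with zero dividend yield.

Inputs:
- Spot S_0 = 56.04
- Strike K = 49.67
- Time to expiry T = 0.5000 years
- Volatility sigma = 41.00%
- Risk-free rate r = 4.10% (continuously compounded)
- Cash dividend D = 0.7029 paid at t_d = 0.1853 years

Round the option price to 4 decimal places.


PV(D) = D * exp(-r * t_d) = 0.7029 * 0.99243149 = 0.69758009
S_0' = S_0 - PV(D) = 56.0400 - 0.69758009 = 55.34241991
d1 = (ln(S_0'/K) + (r + sigma^2/2)*T) / (sigma*sqrt(T)) = 0.58867009
d2 = d1 - sigma*sqrt(T) = 0.29875631
exp(-rT) = 0.97970870
N(d1) = 0.72195870; N(d2) = 0.61743701
C = S_0' * N(d1) - K * exp(-rT) * N(d2) = 55.34241991 * 0.72195870 - 49.6700 * 0.97970870 * 0.61743701 = 9.9091

Answer: Price = 9.9091


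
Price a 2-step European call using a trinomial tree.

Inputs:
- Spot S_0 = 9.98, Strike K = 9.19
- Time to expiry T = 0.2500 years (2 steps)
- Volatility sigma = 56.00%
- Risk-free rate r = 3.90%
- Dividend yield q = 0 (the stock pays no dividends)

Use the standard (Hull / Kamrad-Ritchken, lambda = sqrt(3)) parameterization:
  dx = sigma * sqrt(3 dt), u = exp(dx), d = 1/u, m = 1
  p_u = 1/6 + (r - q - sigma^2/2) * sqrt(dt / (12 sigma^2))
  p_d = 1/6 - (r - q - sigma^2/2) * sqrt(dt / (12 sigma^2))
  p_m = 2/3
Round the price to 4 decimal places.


dt = T/N = 0.125000; dx = sigma*sqrt(3*dt) = 0.342929
u = exp(dx) = 1.409068; d = 1/u = 0.709689
p_u = 0.145197, p_m = 0.666667, p_d = 0.188136
Discount per step: exp(-r*dt) = 0.995137
Stock lattice S(k, j) with j the centered position index:
  k=0: S(0,+0) = 9.9800
  k=1: S(1,-1) = 7.0827; S(1,+0) = 9.9800; S(1,+1) = 14.0625
  k=2: S(2,-2) = 5.0265; S(2,-1) = 7.0827; S(2,+0) = 9.9800; S(2,+1) = 14.0625; S(2,+2) = 19.8150
Terminal payoffs V(N, j) = max(S_T - K, 0):
  V(2,-2) = 0.000000; V(2,-1) = 0.000000; V(2,+0) = 0.790000; V(2,+1) = 4.872500; V(2,+2) = 10.625020
Backward induction: V(k, j) = exp(-r*dt) * [p_u * V(k+1, j+1) + p_m * V(k+1, j) + p_d * V(k+1, j-1)]
  V(1,-1) = exp(-r*dt) * [p_u*0.790000 + p_m*0.000000 + p_d*0.000000] = 0.114148
  V(1,+0) = exp(-r*dt) * [p_u*4.872500 + p_m*0.790000 + p_d*0.000000] = 1.228138
  V(1,+1) = exp(-r*dt) * [p_u*10.625020 + p_m*4.872500 + p_d*0.790000] = 4.915661
  V(0,+0) = exp(-r*dt) * [p_u*4.915661 + p_m*1.228138 + p_d*0.114148] = 1.546417

Answer: Price = V(0,0) = 1.5464


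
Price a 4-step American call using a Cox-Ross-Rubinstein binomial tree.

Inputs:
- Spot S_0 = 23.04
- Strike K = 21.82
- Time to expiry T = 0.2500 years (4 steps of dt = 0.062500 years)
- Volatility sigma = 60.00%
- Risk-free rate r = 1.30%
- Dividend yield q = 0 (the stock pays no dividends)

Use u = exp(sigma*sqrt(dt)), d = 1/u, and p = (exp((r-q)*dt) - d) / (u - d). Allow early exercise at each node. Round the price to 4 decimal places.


Answer: Price = V(0,0) = 3.3862

Derivation:
dt = T/N = 0.062500
u = exp(sigma*sqrt(dt)) = 1.161834; d = 1/u = 0.860708
p = (exp((r-q)*dt) - d) / (u - d) = 0.465269
Discount per step: exp(-r*dt) = 0.999188
Stock lattice S(k, i) with i counting down-moves:
  k=0: S(0,0) = 23.0400
  k=1: S(1,0) = 26.7687; S(1,1) = 19.8307
  k=2: S(2,0) = 31.1007; S(2,1) = 23.0400; S(2,2) = 17.0685
  k=3: S(3,0) = 36.1339; S(3,1) = 26.7687; S(3,2) = 19.8307; S(3,3) = 14.6910
  k=4: S(4,0) = 41.9816; S(4,1) = 31.1007; S(4,2) = 23.0400; S(4,3) = 17.0685; S(4,4) = 12.6446
Terminal payoffs V(N, i) = max(S_T - K, 0):
  V(4,0) = 20.161617; V(4,1) = 9.280747; V(4,2) = 1.220000; V(4,3) = 0.000000; V(4,4) = 0.000000
Backward induction: V(k, i) = exp(-r*dt) * [p * V(k+1, i) + (1-p) * V(k+1, i+1)]; then take max(V_cont, immediate exercise) for American.
  V(3,0) = exp(-r*dt) * [p*20.161617 + (1-p)*9.280747] = 14.331634; exercise = 14.313913; V(3,0) = max -> 14.331634
  V(3,1) = exp(-r*dt) * [p*9.280747 + (1-p)*1.220000] = 4.966383; exercise = 4.948661; V(3,1) = max -> 4.966383
  V(3,2) = exp(-r*dt) * [p*1.220000 + (1-p)*0.000000] = 0.567168; exercise = 0.000000; V(3,2) = max -> 0.567168
  V(3,3) = exp(-r*dt) * [p*0.000000 + (1-p)*0.000000] = 0.000000; exercise = 0.000000; V(3,3) = max -> 0.000000
  V(2,0) = exp(-r*dt) * [p*14.331634 + (1-p)*4.966383] = 9.316176; exercise = 9.280747; V(2,0) = max -> 9.316176
  V(2,1) = exp(-r*dt) * [p*4.966383 + (1-p)*0.567168] = 2.611865; exercise = 1.220000; V(2,1) = max -> 2.611865
  V(2,2) = exp(-r*dt) * [p*0.567168 + (1-p)*0.000000] = 0.263671; exercise = 0.000000; V(2,2) = max -> 0.263671
  V(1,0) = exp(-r*dt) * [p*9.316176 + (1-p)*2.611865] = 5.726521; exercise = 4.948661; V(1,0) = max -> 5.726521
  V(1,1) = exp(-r*dt) * [p*2.611865 + (1-p)*0.263671] = 1.355113; exercise = 0.000000; V(1,1) = max -> 1.355113
  V(0,0) = exp(-r*dt) * [p*5.726521 + (1-p)*1.355113] = 3.386243; exercise = 1.220000; V(0,0) = max -> 3.386243


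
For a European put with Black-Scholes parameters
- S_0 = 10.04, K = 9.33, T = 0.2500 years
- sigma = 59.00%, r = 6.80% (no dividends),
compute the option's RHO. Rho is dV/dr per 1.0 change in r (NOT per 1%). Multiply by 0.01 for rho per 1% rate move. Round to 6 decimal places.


Answer: Rho = -1.001972

Derivation:
d1 = 0.4537444048; d2 = 0.1587444048
phi(d1) = 0.3599174693; exp(-qT) = 1.0000000000; exp(-rT) = 0.9831436846
N(-d2) = 0.4369351259
Rho = -K*T*exp(-rT)*N(-d2) = -9.3300 * 0.2500 * 0.9831436846 * 0.4369351259 = -1.001972


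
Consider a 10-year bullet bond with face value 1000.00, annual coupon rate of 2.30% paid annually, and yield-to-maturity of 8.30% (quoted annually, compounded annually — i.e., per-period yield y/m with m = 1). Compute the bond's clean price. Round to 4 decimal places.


Coupon per period c = face * coupon_rate / m = 23.000000
Periods per year m = 1; per-period yield y/m = 0.083000
Number of cashflows N = 10
Cashflows (t years, CF_t, discount factor 1/(1+y/m)^(m*t), PV):
  t = 1.0000: CF_t = 23.000000, DF = 0.923361, PV = 21.237304
  t = 2.0000: CF_t = 23.000000, DF = 0.852596, PV = 19.609699
  t = 3.0000: CF_t = 23.000000, DF = 0.787254, PV = 18.106832
  t = 4.0000: CF_t = 23.000000, DF = 0.726919, PV = 16.719143
  t = 5.0000: CF_t = 23.000000, DF = 0.671209, PV = 15.437805
  t = 6.0000: CF_t = 23.000000, DF = 0.619768, PV = 14.254668
  t = 7.0000: CF_t = 23.000000, DF = 0.572270, PV = 13.162205
  t = 8.0000: CF_t = 23.000000, DF = 0.528412, PV = 12.153467
  t = 9.0000: CF_t = 23.000000, DF = 0.487915, PV = 11.222038
  t = 10.0000: CF_t = 1023.000000, DF = 0.450521, PV = 460.883401
Price P = sum_t PV_t = 602.786561

Answer: Price = 602.7866


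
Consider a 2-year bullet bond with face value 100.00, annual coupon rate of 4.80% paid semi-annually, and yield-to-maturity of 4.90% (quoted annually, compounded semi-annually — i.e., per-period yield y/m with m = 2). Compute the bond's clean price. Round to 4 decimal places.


Answer: Price = 99.8117

Derivation:
Coupon per period c = face * coupon_rate / m = 2.400000
Periods per year m = 2; per-period yield y/m = 0.024500
Number of cashflows N = 4
Cashflows (t years, CF_t, discount factor 1/(1+y/m)^(m*t), PV):
  t = 0.5000: CF_t = 2.400000, DF = 0.976086, PV = 2.342606
  t = 1.0000: CF_t = 2.400000, DF = 0.952744, PV = 2.286585
  t = 1.5000: CF_t = 2.400000, DF = 0.929960, PV = 2.231903
  t = 2.0000: CF_t = 102.400000, DF = 0.907721, PV = 92.950580
Price P = sum_t PV_t = 99.811675


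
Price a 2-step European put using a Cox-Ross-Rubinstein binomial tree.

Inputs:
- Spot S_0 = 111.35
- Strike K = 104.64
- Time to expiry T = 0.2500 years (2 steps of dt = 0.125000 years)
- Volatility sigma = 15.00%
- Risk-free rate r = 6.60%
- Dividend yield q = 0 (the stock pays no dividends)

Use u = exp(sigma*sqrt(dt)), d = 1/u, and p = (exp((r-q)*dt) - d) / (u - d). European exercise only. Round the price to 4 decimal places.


Answer: Price = V(0,0) = 0.8375

Derivation:
dt = T/N = 0.125000
u = exp(sigma*sqrt(dt)) = 1.054464; d = 1/u = 0.948349
p = (exp((r-q)*dt) - d) / (u - d) = 0.564812
Discount per step: exp(-r*dt) = 0.991784
Stock lattice S(k, i) with i counting down-moves:
  k=0: S(0,0) = 111.3500
  k=1: S(1,0) = 117.4146; S(1,1) = 105.5986
  k=2: S(2,0) = 123.8095; S(2,1) = 111.3500; S(2,2) = 100.1443
Terminal payoffs V(N, i) = max(K - S_T, 0):
  V(2,0) = 0.000000; V(2,1) = 0.000000; V(2,2) = 4.495677
Backward induction: V(k, i) = exp(-r*dt) * [p * V(k+1, i) + (1-p) * V(k+1, i+1)].
  V(1,0) = exp(-r*dt) * [p*0.000000 + (1-p)*0.000000] = 0.000000
  V(1,1) = exp(-r*dt) * [p*0.000000 + (1-p)*4.495677] = 1.940391
  V(0,0) = exp(-r*dt) * [p*0.000000 + (1-p)*1.940391] = 0.837498


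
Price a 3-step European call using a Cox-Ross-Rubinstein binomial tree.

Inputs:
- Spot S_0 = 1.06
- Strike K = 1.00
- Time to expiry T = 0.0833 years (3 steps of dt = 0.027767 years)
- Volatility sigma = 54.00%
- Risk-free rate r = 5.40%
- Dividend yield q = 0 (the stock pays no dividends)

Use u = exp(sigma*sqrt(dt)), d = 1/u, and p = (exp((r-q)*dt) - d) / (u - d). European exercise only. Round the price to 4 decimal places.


Answer: Price = V(0,0) = 0.1023

Derivation:
dt = T/N = 0.027767
u = exp(sigma*sqrt(dt)) = 1.094155; d = 1/u = 0.913948
p = (exp((r-q)*dt) - d) / (u - d) = 0.485846
Discount per step: exp(-r*dt) = 0.998502
Stock lattice S(k, i) with i counting down-moves:
  k=0: S(0,0) = 1.0600
  k=1: S(1,0) = 1.1598; S(1,1) = 0.9688
  k=2: S(2,0) = 1.2690; S(2,1) = 1.0600; S(2,2) = 0.8854
  k=3: S(3,0) = 1.3885; S(3,1) = 1.1598; S(3,2) = 0.9688; S(3,3) = 0.8092
Terminal payoffs V(N, i) = max(S_T - K, 0):
  V(3,0) = 0.388487; V(3,1) = 0.159804; V(3,2) = 0.000000; V(3,3) = 0.000000
Backward induction: V(k, i) = exp(-r*dt) * [p * V(k+1, i) + (1-p) * V(k+1, i+1)].
  V(2,0) = exp(-r*dt) * [p*0.388487 + (1-p)*0.159804] = 0.270503
  V(2,1) = exp(-r*dt) * [p*0.159804 + (1-p)*0.000000] = 0.077524
  V(2,2) = exp(-r*dt) * [p*0.000000 + (1-p)*0.000000] = 0.000000
  V(1,0) = exp(-r*dt) * [p*0.270503 + (1-p)*0.077524] = 0.171025
  V(1,1) = exp(-r*dt) * [p*0.077524 + (1-p)*0.000000] = 0.037608
  V(0,0) = exp(-r*dt) * [p*0.171025 + (1-p)*0.037608] = 0.102275


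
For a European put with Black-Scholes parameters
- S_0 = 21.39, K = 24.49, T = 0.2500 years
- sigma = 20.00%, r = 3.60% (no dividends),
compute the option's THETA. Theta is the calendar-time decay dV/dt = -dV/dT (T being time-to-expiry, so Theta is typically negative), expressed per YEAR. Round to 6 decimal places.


Answer: Theta = -0.026237

Derivation:
d1 = -1.2134134787; d2 = -1.3134134787
phi(d1) = 0.1910682341; exp(-qT) = 1.0000000000; exp(-rT) = 0.9910403788
Theta = -S*exp(-qT)*phi(d1)*sigma/(2*sqrt(T)) + r*K*exp(-rT)*N(-d2) - q*S*exp(-qT)*N(-d1)
N(-d1) = 0.8875141122; N(-d2) = 0.9054781710; sqrt(T) = 0.5000000000
Term 1 = -21.3900 * 1.0000000000 * 0.1910682341 * 0.2000 / (2 * 0.5000000000) = -0.8173899055
Term 2 = 0.0360 * 24.4900 * 0.9910403788 * 0.9054781710 = 0.7911532573
Term 3 = 0 (no dividend yield, q = 0)
Theta = -0.8173899055 + (0.7911532573) + (0.0000000000) = -0.026237


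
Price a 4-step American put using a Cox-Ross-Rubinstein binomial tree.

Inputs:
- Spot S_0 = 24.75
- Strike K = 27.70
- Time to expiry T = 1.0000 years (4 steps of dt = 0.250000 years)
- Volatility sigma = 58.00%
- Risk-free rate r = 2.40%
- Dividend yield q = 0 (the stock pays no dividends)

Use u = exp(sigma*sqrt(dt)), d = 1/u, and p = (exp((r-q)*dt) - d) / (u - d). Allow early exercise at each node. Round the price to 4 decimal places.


dt = T/N = 0.250000
u = exp(sigma*sqrt(dt)) = 1.336427; d = 1/u = 0.748264
p = (exp((r-q)*dt) - d) / (u - d) = 0.438236
Discount per step: exp(-r*dt) = 0.994018
Stock lattice S(k, i) with i counting down-moves:
  k=0: S(0,0) = 24.7500
  k=1: S(1,0) = 33.0766; S(1,1) = 18.5195
  k=2: S(2,0) = 44.2045; S(2,1) = 24.7500; S(2,2) = 13.8575
  k=3: S(3,0) = 59.0760; S(3,1) = 33.0766; S(3,2) = 18.5195; S(3,3) = 10.3691
  k=4: S(4,0) = 78.9508; S(4,1) = 44.2045; S(4,2) = 24.7500; S(4,3) = 13.8575; S(4,4) = 7.7588
Terminal payoffs V(N, i) = max(K - S_T, 0):
  V(4,0) = 0.000000; V(4,1) = 0.000000; V(4,2) = 2.950000; V(4,3) = 13.842515; V(4,4) = 19.941217
Backward induction: V(k, i) = exp(-r*dt) * [p * V(k+1, i) + (1-p) * V(k+1, i+1)]; then take max(V_cont, immediate exercise) for American.
  V(3,0) = exp(-r*dt) * [p*0.000000 + (1-p)*0.000000] = 0.000000; exercise = 0.000000; V(3,0) = max -> 0.000000
  V(3,1) = exp(-r*dt) * [p*0.000000 + (1-p)*2.950000] = 1.647291; exercise = 0.000000; V(3,1) = max -> 1.647291
  V(3,2) = exp(-r*dt) * [p*2.950000 + (1-p)*13.842515] = 9.014774; exercise = 9.180477; V(3,2) = max -> 9.180477
  V(3,3) = exp(-r*dt) * [p*13.842515 + (1-p)*19.941217] = 17.165247; exercise = 17.330949; V(3,3) = max -> 17.330949
  V(2,0) = exp(-r*dt) * [p*0.000000 + (1-p)*1.647291] = 0.919853; exercise = 0.000000; V(2,0) = max -> 0.919853
  V(2,1) = exp(-r*dt) * [p*1.647291 + (1-p)*9.180477] = 5.843996; exercise = 2.950000; V(2,1) = max -> 5.843996
  V(2,2) = exp(-r*dt) * [p*9.180477 + (1-p)*17.330949] = 13.676813; exercise = 13.842515; V(2,2) = max -> 13.842515
  V(1,0) = exp(-r*dt) * [p*0.919853 + (1-p)*5.843996] = 3.664010; exercise = 0.000000; V(1,0) = max -> 3.664010
  V(1,1) = exp(-r*dt) * [p*5.843996 + (1-p)*13.842515] = 10.275440; exercise = 9.180477; V(1,1) = max -> 10.275440
  V(0,0) = exp(-r*dt) * [p*3.664010 + (1-p)*10.275440] = 7.333939; exercise = 2.950000; V(0,0) = max -> 7.333939

Answer: Price = V(0,0) = 7.3339


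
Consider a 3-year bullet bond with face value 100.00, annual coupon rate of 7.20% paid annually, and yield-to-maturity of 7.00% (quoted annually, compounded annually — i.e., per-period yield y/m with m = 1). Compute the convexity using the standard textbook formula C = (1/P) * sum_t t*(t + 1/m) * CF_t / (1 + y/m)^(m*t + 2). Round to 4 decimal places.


Coupon per period c = face * coupon_rate / m = 7.200000
Periods per year m = 1; per-period yield y/m = 0.070000
Number of cashflows N = 3
Cashflows (t years, CF_t, discount factor 1/(1+y/m)^(m*t), PV):
  t = 1.0000: CF_t = 7.200000, DF = 0.934579, PV = 6.728972
  t = 2.0000: CF_t = 7.200000, DF = 0.873439, PV = 6.288759
  t = 3.0000: CF_t = 107.200000, DF = 0.816298, PV = 87.507132
Price P = sum_t PV_t = 100.524863
Convexity numerator sum_t t*(t + 1/m) * CF_t / (1+y/m)^(m*t + 2):
  t = 1.0000: term = 11.754689
  t = 2.0000: term = 32.957073
  t = 3.0000: term = 917.185421
Convexity = (1/P) * sum = 961.897184 / 100.524863 = 9.568749

Answer: Convexity = 9.5687


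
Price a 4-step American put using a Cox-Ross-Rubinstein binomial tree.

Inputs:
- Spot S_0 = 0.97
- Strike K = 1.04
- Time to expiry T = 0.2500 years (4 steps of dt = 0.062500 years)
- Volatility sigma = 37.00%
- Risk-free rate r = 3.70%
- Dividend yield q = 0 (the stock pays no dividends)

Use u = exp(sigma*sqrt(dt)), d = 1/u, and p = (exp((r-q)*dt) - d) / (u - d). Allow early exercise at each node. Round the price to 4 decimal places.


Answer: Price = V(0,0) = 0.1131

Derivation:
dt = T/N = 0.062500
u = exp(sigma*sqrt(dt)) = 1.096913; d = 1/u = 0.911649
p = (exp((r-q)*dt) - d) / (u - d) = 0.489388
Discount per step: exp(-r*dt) = 0.997690
Stock lattice S(k, i) with i counting down-moves:
  k=0: S(0,0) = 0.9700
  k=1: S(1,0) = 1.0640; S(1,1) = 0.8843
  k=2: S(2,0) = 1.1671; S(2,1) = 0.9700; S(2,2) = 0.8062
  k=3: S(3,0) = 1.2802; S(3,1) = 1.0640; S(3,2) = 0.8843; S(3,3) = 0.7349
  k=4: S(4,0) = 1.4043; S(4,1) = 1.1671; S(4,2) = 0.9700; S(4,3) = 0.8062; S(4,4) = 0.6700
Terminal payoffs V(N, i) = max(K - S_T, 0):
  V(4,0) = 0.000000; V(4,1) = 0.000000; V(4,2) = 0.070000; V(4,3) = 0.233829; V(4,4) = 0.369988
Backward induction: V(k, i) = exp(-r*dt) * [p * V(k+1, i) + (1-p) * V(k+1, i+1)]; then take max(V_cont, immediate exercise) for American.
  V(3,0) = exp(-r*dt) * [p*0.000000 + (1-p)*0.000000] = 0.000000; exercise = 0.000000; V(3,0) = max -> 0.000000
  V(3,1) = exp(-r*dt) * [p*0.000000 + (1-p)*0.070000] = 0.035660; exercise = 0.000000; V(3,1) = max -> 0.035660
  V(3,2) = exp(-r*dt) * [p*0.070000 + (1-p)*0.233829] = 0.153298; exercise = 0.155700; V(3,2) = max -> 0.155700
  V(3,3) = exp(-r*dt) * [p*0.233829 + (1-p)*0.369988] = 0.302652; exercise = 0.305055; V(3,3) = max -> 0.305055
  V(2,0) = exp(-r*dt) * [p*0.000000 + (1-p)*0.035660] = 0.018167; exercise = 0.000000; V(2,0) = max -> 0.018167
  V(2,1) = exp(-r*dt) * [p*0.035660 + (1-p)*0.155700] = 0.096730; exercise = 0.070000; V(2,1) = max -> 0.096730
  V(2,2) = exp(-r*dt) * [p*0.155700 + (1-p)*0.305055] = 0.231427; exercise = 0.233829; V(2,2) = max -> 0.233829
  V(1,0) = exp(-r*dt) * [p*0.018167 + (1-p)*0.096730] = 0.058147; exercise = 0.000000; V(1,0) = max -> 0.058147
  V(1,1) = exp(-r*dt) * [p*0.096730 + (1-p)*0.233829] = 0.166349; exercise = 0.155700; V(1,1) = max -> 0.166349
  V(0,0) = exp(-r*dt) * [p*0.058147 + (1-p)*0.166349] = 0.113135; exercise = 0.070000; V(0,0) = max -> 0.113135


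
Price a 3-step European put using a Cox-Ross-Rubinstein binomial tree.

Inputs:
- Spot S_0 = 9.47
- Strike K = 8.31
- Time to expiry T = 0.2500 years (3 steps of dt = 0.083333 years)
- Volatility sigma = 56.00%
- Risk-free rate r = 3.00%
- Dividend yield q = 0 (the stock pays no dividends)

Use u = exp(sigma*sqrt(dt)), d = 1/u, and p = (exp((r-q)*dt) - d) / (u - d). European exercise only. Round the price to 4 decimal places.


Answer: Price = V(0,0) = 0.4719

Derivation:
dt = T/N = 0.083333
u = exp(sigma*sqrt(dt)) = 1.175458; d = 1/u = 0.850732
p = (exp((r-q)*dt) - d) / (u - d) = 0.467382
Discount per step: exp(-r*dt) = 0.997503
Stock lattice S(k, i) with i counting down-moves:
  k=0: S(0,0) = 9.4700
  k=1: S(1,0) = 11.1316; S(1,1) = 8.0564
  k=2: S(2,0) = 13.0847; S(2,1) = 9.4700; S(2,2) = 6.8539
  k=3: S(3,0) = 15.3805; S(3,1) = 11.1316; S(3,2) = 8.0564; S(3,3) = 5.8308
Terminal payoffs V(N, i) = max(K - S_T, 0):
  V(3,0) = 0.000000; V(3,1) = 0.000000; V(3,2) = 0.253568; V(3,3) = 2.479197
Backward induction: V(k, i) = exp(-r*dt) * [p * V(k+1, i) + (1-p) * V(k+1, i+1)].
  V(2,0) = exp(-r*dt) * [p*0.000000 + (1-p)*0.000000] = 0.000000
  V(2,1) = exp(-r*dt) * [p*0.000000 + (1-p)*0.253568] = 0.134718
  V(2,2) = exp(-r*dt) * [p*0.253568 + (1-p)*2.479197] = 1.435386
  V(1,0) = exp(-r*dt) * [p*0.000000 + (1-p)*0.134718] = 0.071574
  V(1,1) = exp(-r*dt) * [p*0.134718 + (1-p)*1.435386] = 0.825411
  V(0,0) = exp(-r*dt) * [p*0.071574 + (1-p)*0.825411] = 0.471900


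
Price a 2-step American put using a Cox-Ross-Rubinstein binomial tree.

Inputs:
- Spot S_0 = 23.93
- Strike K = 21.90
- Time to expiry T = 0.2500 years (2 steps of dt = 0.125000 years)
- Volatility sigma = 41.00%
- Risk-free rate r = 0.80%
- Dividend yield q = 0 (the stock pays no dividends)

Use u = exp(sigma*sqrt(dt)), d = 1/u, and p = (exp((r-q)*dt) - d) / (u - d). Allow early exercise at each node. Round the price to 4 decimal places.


dt = T/N = 0.125000
u = exp(sigma*sqrt(dt)) = 1.155990; d = 1/u = 0.865060
p = (exp((r-q)*dt) - d) / (u - d) = 0.467263
Discount per step: exp(-r*dt) = 0.999000
Stock lattice S(k, i) with i counting down-moves:
  k=0: S(0,0) = 23.9300
  k=1: S(1,0) = 27.6628; S(1,1) = 20.7009
  k=2: S(2,0) = 31.9780; S(2,1) = 23.9300; S(2,2) = 17.9075
Terminal payoffs V(N, i) = max(K - S_T, 0):
  V(2,0) = 0.000000; V(2,1) = 0.000000; V(2,2) = 3.992509
Backward induction: V(k, i) = exp(-r*dt) * [p * V(k+1, i) + (1-p) * V(k+1, i+1)]; then take max(V_cont, immediate exercise) for American.
  V(1,0) = exp(-r*dt) * [p*0.000000 + (1-p)*0.000000] = 0.000000; exercise = 0.000000; V(1,0) = max -> 0.000000
  V(1,1) = exp(-r*dt) * [p*0.000000 + (1-p)*3.992509] = 2.124831; exercise = 1.199124; V(1,1) = max -> 2.124831
  V(0,0) = exp(-r*dt) * [p*0.000000 + (1-p)*2.124831] = 1.130845; exercise = 0.000000; V(0,0) = max -> 1.130845

Answer: Price = V(0,0) = 1.1308


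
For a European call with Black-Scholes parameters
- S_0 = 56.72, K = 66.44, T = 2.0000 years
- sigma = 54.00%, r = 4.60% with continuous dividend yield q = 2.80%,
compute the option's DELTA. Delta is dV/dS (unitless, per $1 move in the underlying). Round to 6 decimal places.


d1 = 0.2218581539; d2 = -0.5418171698
phi(d1) = 0.3892439335; exp(-qT) = 0.9455391359; exp(-rT) = 0.9121051495
N(d1) = 0.5877878465
Delta = exp(-qT) * N(d1) = 0.9455391359 * 0.5877878465 = 0.555776

Answer: Delta = 0.555776
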